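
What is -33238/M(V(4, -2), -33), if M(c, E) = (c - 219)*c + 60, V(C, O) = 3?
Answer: 16619/294 ≈ 56.527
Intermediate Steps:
M(c, E) = 60 + c*(-219 + c) (M(c, E) = (-219 + c)*c + 60 = c*(-219 + c) + 60 = 60 + c*(-219 + c))
-33238/M(V(4, -2), -33) = -33238/(60 + 3**2 - 219*3) = -33238/(60 + 9 - 657) = -33238/(-588) = -33238*(-1/588) = 16619/294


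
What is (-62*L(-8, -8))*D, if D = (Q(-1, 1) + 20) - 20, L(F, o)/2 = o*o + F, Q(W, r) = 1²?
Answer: -6944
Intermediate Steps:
Q(W, r) = 1
L(F, o) = 2*F + 2*o² (L(F, o) = 2*(o*o + F) = 2*(o² + F) = 2*(F + o²) = 2*F + 2*o²)
D = 1 (D = (1 + 20) - 20 = 21 - 20 = 1)
(-62*L(-8, -8))*D = -62*(2*(-8) + 2*(-8)²)*1 = -62*(-16 + 2*64)*1 = -62*(-16 + 128)*1 = -62*112*1 = -6944*1 = -6944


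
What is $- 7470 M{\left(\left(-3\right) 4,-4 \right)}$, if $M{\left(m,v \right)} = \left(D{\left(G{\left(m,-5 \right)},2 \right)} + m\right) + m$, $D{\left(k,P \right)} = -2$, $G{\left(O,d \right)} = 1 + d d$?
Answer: $194220$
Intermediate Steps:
$G{\left(O,d \right)} = 1 + d^{2}$
$M{\left(m,v \right)} = -2 + 2 m$ ($M{\left(m,v \right)} = \left(-2 + m\right) + m = -2 + 2 m$)
$- 7470 M{\left(\left(-3\right) 4,-4 \right)} = - 7470 \left(-2 + 2 \left(\left(-3\right) 4\right)\right) = - 7470 \left(-2 + 2 \left(-12\right)\right) = - 7470 \left(-2 - 24\right) = \left(-7470\right) \left(-26\right) = 194220$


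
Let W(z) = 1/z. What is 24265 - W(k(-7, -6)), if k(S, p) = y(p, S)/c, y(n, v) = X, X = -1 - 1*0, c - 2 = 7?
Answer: 24274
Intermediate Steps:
c = 9 (c = 2 + 7 = 9)
X = -1 (X = -1 + 0 = -1)
y(n, v) = -1
k(S, p) = -⅑ (k(S, p) = -1/9 = -1*⅑ = -⅑)
24265 - W(k(-7, -6)) = 24265 - 1/(-⅑) = 24265 - 1*(-9) = 24265 + 9 = 24274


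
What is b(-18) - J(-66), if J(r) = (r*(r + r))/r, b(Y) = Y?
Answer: 114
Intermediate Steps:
J(r) = 2*r (J(r) = (r*(2*r))/r = (2*r**2)/r = 2*r)
b(-18) - J(-66) = -18 - 2*(-66) = -18 - 1*(-132) = -18 + 132 = 114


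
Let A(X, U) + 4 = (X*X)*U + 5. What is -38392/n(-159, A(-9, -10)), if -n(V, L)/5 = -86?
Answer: -19196/215 ≈ -89.284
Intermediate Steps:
A(X, U) = 1 + U*X**2 (A(X, U) = -4 + ((X*X)*U + 5) = -4 + (X**2*U + 5) = -4 + (U*X**2 + 5) = -4 + (5 + U*X**2) = 1 + U*X**2)
n(V, L) = 430 (n(V, L) = -5*(-86) = 430)
-38392/n(-159, A(-9, -10)) = -38392/430 = -38392*1/430 = -19196/215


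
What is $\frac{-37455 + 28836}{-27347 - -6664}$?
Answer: $\frac{663}{1591} \approx 0.41672$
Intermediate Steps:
$\frac{-37455 + 28836}{-27347 - -6664} = - \frac{8619}{-27347 + 6664} = - \frac{8619}{-20683} = \left(-8619\right) \left(- \frac{1}{20683}\right) = \frac{663}{1591}$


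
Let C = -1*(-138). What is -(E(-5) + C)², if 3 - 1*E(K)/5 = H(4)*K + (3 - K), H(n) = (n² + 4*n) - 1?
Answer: -788544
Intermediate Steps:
H(n) = -1 + n² + 4*n
C = 138
E(K) = -150*K (E(K) = 15 - 5*((-1 + 4² + 4*4)*K + (3 - K)) = 15 - 5*((-1 + 16 + 16)*K + (3 - K)) = 15 - 5*(31*K + (3 - K)) = 15 - 5*(3 + 30*K) = 15 + (-15 - 150*K) = -150*K)
-(E(-5) + C)² = -(-150*(-5) + 138)² = -(750 + 138)² = -1*888² = -1*788544 = -788544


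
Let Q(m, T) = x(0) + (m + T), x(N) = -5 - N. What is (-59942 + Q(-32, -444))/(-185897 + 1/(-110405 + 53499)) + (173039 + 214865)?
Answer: 4103505904585670/10578654683 ≈ 3.8790e+5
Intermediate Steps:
Q(m, T) = -5 + T + m (Q(m, T) = (-5 - 1*0) + (m + T) = (-5 + 0) + (T + m) = -5 + (T + m) = -5 + T + m)
(-59942 + Q(-32, -444))/(-185897 + 1/(-110405 + 53499)) + (173039 + 214865) = (-59942 + (-5 - 444 - 32))/(-185897 + 1/(-110405 + 53499)) + (173039 + 214865) = (-59942 - 481)/(-185897 + 1/(-56906)) + 387904 = -60423/(-185897 - 1/56906) + 387904 = -60423/(-10578654683/56906) + 387904 = -60423*(-56906/10578654683) + 387904 = 3438431238/10578654683 + 387904 = 4103505904585670/10578654683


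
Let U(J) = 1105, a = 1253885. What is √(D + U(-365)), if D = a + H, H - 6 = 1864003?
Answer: √3118999 ≈ 1766.1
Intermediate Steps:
H = 1864009 (H = 6 + 1864003 = 1864009)
D = 3117894 (D = 1253885 + 1864009 = 3117894)
√(D + U(-365)) = √(3117894 + 1105) = √3118999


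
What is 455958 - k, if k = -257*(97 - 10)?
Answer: 478317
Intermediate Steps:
k = -22359 (k = -257*87 = -22359)
455958 - k = 455958 - 1*(-22359) = 455958 + 22359 = 478317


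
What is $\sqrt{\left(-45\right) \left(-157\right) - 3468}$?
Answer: $\sqrt{3597} \approx 59.975$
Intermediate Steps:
$\sqrt{\left(-45\right) \left(-157\right) - 3468} = \sqrt{7065 - 3468} = \sqrt{3597}$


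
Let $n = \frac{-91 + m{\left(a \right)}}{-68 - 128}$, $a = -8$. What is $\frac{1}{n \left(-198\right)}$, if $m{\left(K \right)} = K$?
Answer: $- \frac{98}{9801} \approx -0.009999$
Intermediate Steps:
$n = \frac{99}{196}$ ($n = \frac{-91 - 8}{-68 - 128} = - \frac{99}{-196} = \left(-99\right) \left(- \frac{1}{196}\right) = \frac{99}{196} \approx 0.5051$)
$\frac{1}{n \left(-198\right)} = \frac{1}{\frac{99}{196} \left(-198\right)} = \frac{1}{- \frac{9801}{98}} = - \frac{98}{9801}$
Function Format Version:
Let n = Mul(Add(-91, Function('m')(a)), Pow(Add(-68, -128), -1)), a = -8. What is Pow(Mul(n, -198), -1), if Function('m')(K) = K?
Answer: Rational(-98, 9801) ≈ -0.0099990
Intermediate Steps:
n = Rational(99, 196) (n = Mul(Add(-91, -8), Pow(Add(-68, -128), -1)) = Mul(-99, Pow(-196, -1)) = Mul(-99, Rational(-1, 196)) = Rational(99, 196) ≈ 0.50510)
Pow(Mul(n, -198), -1) = Pow(Mul(Rational(99, 196), -198), -1) = Pow(Rational(-9801, 98), -1) = Rational(-98, 9801)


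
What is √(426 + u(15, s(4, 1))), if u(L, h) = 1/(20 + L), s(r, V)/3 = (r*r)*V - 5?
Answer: √521885/35 ≈ 20.640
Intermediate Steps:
s(r, V) = -15 + 3*V*r² (s(r, V) = 3*((r*r)*V - 5) = 3*(r²*V - 5) = 3*(V*r² - 5) = 3*(-5 + V*r²) = -15 + 3*V*r²)
√(426 + u(15, s(4, 1))) = √(426 + 1/(20 + 15)) = √(426 + 1/35) = √(14911/35) = √521885/35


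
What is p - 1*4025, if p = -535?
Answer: -4560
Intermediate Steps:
p - 1*4025 = -535 - 1*4025 = -535 - 4025 = -4560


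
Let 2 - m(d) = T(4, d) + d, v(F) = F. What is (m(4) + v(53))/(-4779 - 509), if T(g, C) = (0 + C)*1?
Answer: -47/5288 ≈ -0.0088881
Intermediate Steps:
T(g, C) = C (T(g, C) = C*1 = C)
m(d) = 2 - 2*d (m(d) = 2 - (d + d) = 2 - 2*d)
(m(4) + v(53))/(-4779 - 509) = ((2 - 2*4) + 53)/(-4779 - 509) = ((2 - 8) + 53)/(-5288) = (-6 + 53)*(-1/5288) = 47*(-1/5288) = -47/5288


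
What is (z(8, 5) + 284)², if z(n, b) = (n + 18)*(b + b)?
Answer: 295936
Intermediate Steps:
z(n, b) = 2*b*(18 + n) (z(n, b) = (18 + n)*(2*b) = 2*b*(18 + n))
(z(8, 5) + 284)² = (2*5*(18 + 8) + 284)² = (2*5*26 + 284)² = (260 + 284)² = 544² = 295936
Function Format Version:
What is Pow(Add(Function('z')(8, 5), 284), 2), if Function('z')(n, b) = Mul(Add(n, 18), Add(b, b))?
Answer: 295936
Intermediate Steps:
Function('z')(n, b) = Mul(2, b, Add(18, n)) (Function('z')(n, b) = Mul(Add(18, n), Mul(2, b)) = Mul(2, b, Add(18, n)))
Pow(Add(Function('z')(8, 5), 284), 2) = Pow(Add(Mul(2, 5, Add(18, 8)), 284), 2) = Pow(Add(Mul(2, 5, 26), 284), 2) = Pow(Add(260, 284), 2) = Pow(544, 2) = 295936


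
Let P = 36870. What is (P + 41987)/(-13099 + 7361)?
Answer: -78857/5738 ≈ -13.743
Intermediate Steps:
(P + 41987)/(-13099 + 7361) = (36870 + 41987)/(-13099 + 7361) = 78857/(-5738) = 78857*(-1/5738) = -78857/5738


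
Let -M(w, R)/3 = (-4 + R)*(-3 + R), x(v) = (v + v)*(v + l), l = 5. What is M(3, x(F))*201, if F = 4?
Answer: -2829276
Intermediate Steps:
x(v) = 2*v*(5 + v) (x(v) = (v + v)*(v + 5) = (2*v)*(5 + v) = 2*v*(5 + v))
M(w, R) = -3*(-4 + R)*(-3 + R)
M(3, x(F))*201 = (-36 - 3*64*(5 + 4)² + 21*(2*4*(5 + 4)))*201 = (-36 - 3*(2*4*9)² + 21*(2*4*9))*201 = (-36 - 3*72² + 21*72)*201 = (-36 - 3*5184 + 1512)*201 = (-36 - 15552 + 1512)*201 = -14076*201 = -2829276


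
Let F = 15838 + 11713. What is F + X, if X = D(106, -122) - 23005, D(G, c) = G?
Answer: 4652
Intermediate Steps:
F = 27551
X = -22899 (X = 106 - 23005 = -22899)
F + X = 27551 - 22899 = 4652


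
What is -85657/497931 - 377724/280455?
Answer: -10100162999/6649868505 ≈ -1.5189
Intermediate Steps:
-85657/497931 - 377724/280455 = -85657*1/497931 - 377724*1/280455 = -85657/497931 - 125908/93485 = -10100162999/6649868505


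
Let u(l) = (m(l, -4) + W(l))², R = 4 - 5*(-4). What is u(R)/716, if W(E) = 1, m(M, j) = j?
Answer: 9/716 ≈ 0.012570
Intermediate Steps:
R = 24 (R = 4 + 20 = 24)
u(l) = 9 (u(l) = (-4 + 1)² = (-3)² = 9)
u(R)/716 = 9/716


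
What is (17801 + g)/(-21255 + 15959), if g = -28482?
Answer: 10681/5296 ≈ 2.0168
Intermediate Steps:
(17801 + g)/(-21255 + 15959) = (17801 - 28482)/(-21255 + 15959) = -10681/(-5296) = -10681*(-1/5296) = 10681/5296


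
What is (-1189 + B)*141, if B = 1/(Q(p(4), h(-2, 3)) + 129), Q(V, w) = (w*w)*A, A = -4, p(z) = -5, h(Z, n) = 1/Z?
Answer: -21458931/128 ≈ -1.6765e+5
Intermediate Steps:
Q(V, w) = -4*w**2 (Q(V, w) = (w*w)*(-4) = w**2*(-4) = -4*w**2)
B = 1/128 (B = 1/(-4*(1/(-2))**2 + 129) = 1/(-4*(-1/2)**2 + 129) = 1/(-4*1/4 + 129) = 1/(-1 + 129) = 1/128 ≈ 0.0078125)
(-1189 + B)*141 = (-1189 + 1/128)*141 = -152191/128*141 = -21458931/128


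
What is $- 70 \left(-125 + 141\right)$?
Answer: $-1120$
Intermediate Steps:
$- 70 \left(-125 + 141\right) = \left(-70\right) 16 = -1120$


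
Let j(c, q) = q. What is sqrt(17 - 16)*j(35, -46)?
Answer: -46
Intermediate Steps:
sqrt(17 - 16)*j(35, -46) = sqrt(17 - 16)*(-46) = sqrt(1)*(-46) = 1*(-46) = -46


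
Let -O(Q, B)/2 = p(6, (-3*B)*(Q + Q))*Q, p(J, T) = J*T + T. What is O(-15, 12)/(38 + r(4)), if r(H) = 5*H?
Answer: 113400/29 ≈ 3910.3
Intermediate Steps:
p(J, T) = T + J*T
O(Q, B) = 84*B*Q**2 (O(Q, B) = -2*((-3*B)*(Q + Q))*(1 + 6)*Q = -2*((-3*B)*(2*Q))*7*Q = -2*-6*B*Q*7*Q = -2*(-42*B*Q)*Q = -(-84)*B*Q**2 = 84*B*Q**2)
O(-15, 12)/(38 + r(4)) = (84*12*(-15)**2)/(38 + 5*4) = (84*12*225)/(38 + 20) = 226800/58 = (1/58)*226800 = 113400/29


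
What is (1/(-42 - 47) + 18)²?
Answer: 2563201/7921 ≈ 323.60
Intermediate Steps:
(1/(-42 - 47) + 18)² = (1/(-89) + 18)² = (-1/89 + 18)² = (1601/89)² = 2563201/7921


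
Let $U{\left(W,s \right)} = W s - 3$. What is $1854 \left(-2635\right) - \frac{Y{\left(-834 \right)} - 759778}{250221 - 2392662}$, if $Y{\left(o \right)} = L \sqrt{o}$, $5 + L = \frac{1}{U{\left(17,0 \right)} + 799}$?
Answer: $- \frac{10466446352668}{2142441} - \frac{3979 i \sqrt{834}}{1705383036} \approx -4.8853 \cdot 10^{6} - 6.7381 \cdot 10^{-5} i$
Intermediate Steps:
$U{\left(W,s \right)} = -3 + W s$
$L = - \frac{3979}{796}$ ($L = -5 + \frac{1}{\left(-3 + 17 \cdot 0\right) + 799} = -5 + \frac{1}{\left(-3 + 0\right) + 799} = -5 + \frac{1}{-3 + 799} = -5 + \frac{1}{796} = - \frac{3979}{796} \approx -4.9987$)
$Y{\left(o \right)} = - \frac{3979 \sqrt{o}}{796}$
$1854 \left(-2635\right) - \frac{Y{\left(-834 \right)} - 759778}{250221 - 2392662} = 1854 \left(-2635\right) - \frac{- \frac{3979 \sqrt{-834}}{796} - 759778}{250221 - 2392662} = -4885290 - \frac{- \frac{3979 i \sqrt{834}}{796} - 759778}{-2142441} = -4885290 - \left(- \frac{3979 i \sqrt{834}}{796} - 759778\right) \left(- \frac{1}{2142441}\right) = -4885290 - \left(-759778 - \frac{3979 i \sqrt{834}}{796}\right) \left(- \frac{1}{2142441}\right) = -4885290 - \left(\frac{759778}{2142441} + \frac{3979 i \sqrt{834}}{1705383036}\right) = - \frac{10466446352668}{2142441} - \frac{3979 i \sqrt{834}}{1705383036}$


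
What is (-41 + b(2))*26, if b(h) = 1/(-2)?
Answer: -1079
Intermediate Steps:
b(h) = -½
(-41 + b(2))*26 = (-41 - ½)*26 = -83/2*26 = -1079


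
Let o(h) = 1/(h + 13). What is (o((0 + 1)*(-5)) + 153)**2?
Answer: 1500625/64 ≈ 23447.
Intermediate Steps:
o(h) = 1/(13 + h)
(o((0 + 1)*(-5)) + 153)**2 = (1/(13 + (0 + 1)*(-5)) + 153)**2 = (1/(13 + 1*(-5)) + 153)**2 = (1/(13 - 5) + 153)**2 = (1/8 + 153)**2 = (1225/8)**2 = 1500625/64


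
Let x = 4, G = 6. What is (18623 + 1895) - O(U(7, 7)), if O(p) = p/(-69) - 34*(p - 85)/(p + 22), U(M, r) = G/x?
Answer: 44098775/2162 ≈ 20397.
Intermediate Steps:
U(M, r) = 3/2 (U(M, r) = 6/4 = 6*(¼) = 3/2)
O(p) = -p/69 - 34*(-85 + p)/(22 + p) (O(p) = p*(-1/69) - 34*(-85 + p)/(22 + p) = -p/69 - 34*(-85 + p)/(22 + p))
(18623 + 1895) - O(U(7, 7)) = (18623 + 1895) - (199410 - (3/2)² - 2368*3/2)/(69*(22 + 3/2)) = 20518 - (199410 - 1*9/4 - 3552)/(69*47/2) = 20518 - 2*(199410 - 9/4 - 3552)/(69*47) = 20518 - 2*783423/(69*47*4) = 20518 - 1*261141/2162 = 20518 - 261141/2162 = 44098775/2162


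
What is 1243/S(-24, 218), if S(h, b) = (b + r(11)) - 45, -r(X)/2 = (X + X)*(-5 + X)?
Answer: -1243/91 ≈ -13.659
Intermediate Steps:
r(X) = -4*X*(-5 + X) (r(X) = -2*(X + X)*(-5 + X) = -2*2*X*(-5 + X) = -4*X*(-5 + X))
S(h, b) = -309 + b (S(h, b) = (b + 4*11*(5 - 1*11)) - 45 = (b + 4*11*(5 - 11)) - 45 = (b + 4*11*(-6)) - 45 = (b - 264) - 45 = (-264 + b) - 45 = -309 + b)
1243/S(-24, 218) = 1243/(-309 + 218) = 1243/(-91) = 1243*(-1/91) = -1243/91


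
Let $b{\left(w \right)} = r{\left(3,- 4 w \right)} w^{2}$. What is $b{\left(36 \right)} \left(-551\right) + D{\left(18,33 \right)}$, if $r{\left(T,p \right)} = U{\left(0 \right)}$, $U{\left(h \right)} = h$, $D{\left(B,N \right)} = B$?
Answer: $18$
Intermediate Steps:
$r{\left(T,p \right)} = 0$
$b{\left(w \right)} = 0$ ($b{\left(w \right)} = 0 w^{2} = 0$)
$b{\left(36 \right)} \left(-551\right) + D{\left(18,33 \right)} = 0 \left(-551\right) + 18 = 0 + 18 = 18$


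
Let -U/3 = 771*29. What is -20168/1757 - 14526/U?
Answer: -147476306/13094921 ≈ -11.262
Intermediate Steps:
U = -67077 (U = -2313*29 = -3*22359 = -67077)
-20168/1757 - 14526/U = -20168/1757 - 14526/(-67077) = -20168*1/1757 - 14526*(-1/67077) = -20168/1757 + 1614/7453 = -147476306/13094921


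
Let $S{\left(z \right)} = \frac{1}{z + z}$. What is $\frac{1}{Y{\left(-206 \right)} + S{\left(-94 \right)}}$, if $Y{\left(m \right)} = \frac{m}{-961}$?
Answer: $\frac{180668}{37767} \approx 4.7838$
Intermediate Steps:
$S{\left(z \right)} = \frac{1}{2 z}$
$Y{\left(m \right)} = - \frac{m}{961}$ ($Y{\left(m \right)} = m \left(- \frac{1}{961}\right) = - \frac{m}{961}$)
$\frac{1}{Y{\left(-206 \right)} + S{\left(-94 \right)}} = \frac{1}{\left(- \frac{1}{961}\right) \left(-206\right) + \frac{1}{2 \left(-94\right)}} = \frac{1}{\frac{206}{961} + \frac{1}{2} \left(- \frac{1}{94}\right)} = \frac{1}{\frac{206}{961} - \frac{1}{188}} = \frac{1}{\frac{37767}{180668}} = \frac{180668}{37767}$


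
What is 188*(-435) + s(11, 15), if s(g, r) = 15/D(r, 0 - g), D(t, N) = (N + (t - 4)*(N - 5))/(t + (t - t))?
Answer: -15293085/187 ≈ -81781.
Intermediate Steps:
D(t, N) = (N + (-5 + N)*(-4 + t))/t (D(t, N) = (N + (-4 + t)*(-5 + N))/(t + 0) = (N + (-5 + N)*(-4 + t))/t)
s(g, r) = 15*r/(20 + 3*g + r*(-5 - g)) (s(g, r) = 15/(((20 - 3*(0 - g) + r*(-5 + (0 - g)))/r)) = 15/(((20 - (-3)*g + r*(-5 - g))/r)) = 15/(((20 + 3*g + r*(-5 - g))/r)) = 15*(r/(20 + 3*g + r*(-5 - g))) = 15*r/(20 + 3*g + r*(-5 - g)))
188*(-435) + s(11, 15) = 188*(-435) + 15*15/(20 + 3*11 - 1*15*(5 + 11)) = -81780 + 15*15/(20 + 33 - 1*15*16) = -81780 + 15*15/(20 + 33 - 240) = -81780 + 15*15/(-187) = -81780 + 15*15*(-1/187) = -81780 - 225/187 = -15293085/187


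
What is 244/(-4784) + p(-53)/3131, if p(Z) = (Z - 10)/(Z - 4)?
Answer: -3603713/71148844 ≈ -0.050650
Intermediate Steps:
p(Z) = (-10 + Z)/(-4 + Z)
244/(-4784) + p(-53)/3131 = 244/(-4784) + ((-10 - 53)/(-4 - 53))/3131 = 244*(-1/4784) + (-63/(-57))*(1/3131) = -61/1196 - 1/57*(-63)*(1/3131) = -61/1196 + (21/19)*(1/3131) = -61/1196 + 21/59489 = -3603713/71148844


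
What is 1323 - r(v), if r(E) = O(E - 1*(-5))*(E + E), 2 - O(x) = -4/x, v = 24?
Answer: 35391/29 ≈ 1220.4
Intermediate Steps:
O(x) = 2 + 4/x (O(x) = 2 - (-4)/x = 2 + 4/x)
r(E) = 2*E*(2 + 4/(5 + E)) (r(E) = (2 + 4/(E - 1*(-5)))*(E + E) = (2 + 4/(E + 5))*(2*E) = (2 + 4/(5 + E))*(2*E) = 2*E*(2 + 4/(5 + E)))
1323 - r(v) = 1323 - 4*24*(7 + 24)/(5 + 24) = 1323 - 4*24*31/29 = 1323 - 1*2976/29 = 1323 - 2976/29 = 35391/29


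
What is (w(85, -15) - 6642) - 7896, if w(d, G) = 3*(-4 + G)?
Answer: -14595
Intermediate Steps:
w(d, G) = -12 + 3*G
(w(85, -15) - 6642) - 7896 = ((-12 + 3*(-15)) - 6642) - 7896 = ((-12 - 45) - 6642) - 7896 = (-57 - 6642) - 7896 = -6699 - 7896 = -14595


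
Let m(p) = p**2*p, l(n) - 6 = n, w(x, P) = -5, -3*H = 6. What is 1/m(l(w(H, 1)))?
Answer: 1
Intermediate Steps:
H = -2 (H = -1/3*6 = -2)
l(n) = 6 + n
m(p) = p**3
1/m(l(w(H, 1))) = 1/((6 - 5)**3) = 1/(1**3) = 1/1 = 1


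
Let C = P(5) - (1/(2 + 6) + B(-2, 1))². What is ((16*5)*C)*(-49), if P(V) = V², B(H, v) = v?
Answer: -372155/4 ≈ -93039.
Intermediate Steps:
C = 1519/64 (C = 5² - (1/(2 + 6) + 1)² = 25 - (1/8 + 1)² = 25 - (⅛ + 1)² = 25 - (9/8)² = 25 - 1*81/64 = 25 - 81/64 = 1519/64 ≈ 23.734)
((16*5)*C)*(-49) = ((16*5)*(1519/64))*(-49) = (80*(1519/64))*(-49) = (7595/4)*(-49) = -372155/4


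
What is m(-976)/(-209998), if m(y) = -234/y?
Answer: -117/102479024 ≈ -1.1417e-6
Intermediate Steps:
m(-976)/(-209998) = -234/(-976)/(-209998) = -234*(-1/976)*(-1/209998) = (117/488)*(-1/209998) = -117/102479024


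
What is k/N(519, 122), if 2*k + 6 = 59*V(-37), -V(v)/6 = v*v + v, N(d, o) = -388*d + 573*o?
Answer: 78589/43822 ≈ 1.7934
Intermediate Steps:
V(v) = -6*v - 6*v² (V(v) = -6*(v*v + v) = -6*(v² + v) = -6*(v + v²) = -6*v - 6*v²)
k = -235767 (k = -3 + (59*(-6*(-37)*(1 - 37)))/2 = -3 + (59*(-6*(-37)*(-36)))/2 = -3 + (59*(-7992))/2 = -3 + (½)*(-471528) = -3 - 235764 = -235767)
k/N(519, 122) = -235767/(-388*519 + 573*122) = -235767/(-201372 + 69906) = -235767/(-131466) = -235767*(-1/131466) = 78589/43822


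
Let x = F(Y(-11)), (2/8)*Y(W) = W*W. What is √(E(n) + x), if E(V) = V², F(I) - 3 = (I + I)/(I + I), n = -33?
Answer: √1093 ≈ 33.061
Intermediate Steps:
Y(W) = 4*W² (Y(W) = 4*(W*W) = 4*W²)
F(I) = 4 (F(I) = 3 + (I + I)/(I + I) = 3 + (2*I)/((2*I)) = 3 + (2*I)*(1/(2*I)) = 3 + 1 = 4)
x = 4
√(E(n) + x) = √((-33)² + 4) = √(1089 + 4) = √1093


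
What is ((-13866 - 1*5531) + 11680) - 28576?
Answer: -36293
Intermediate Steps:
((-13866 - 1*5531) + 11680) - 28576 = ((-13866 - 5531) + 11680) - 28576 = (-19397 + 11680) - 28576 = -7717 - 28576 = -36293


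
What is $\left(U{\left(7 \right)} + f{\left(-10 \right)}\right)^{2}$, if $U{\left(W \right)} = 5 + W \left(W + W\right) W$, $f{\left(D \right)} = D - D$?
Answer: $477481$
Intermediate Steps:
$f{\left(D \right)} = 0$
$U{\left(W \right)} = 5 + 2 W^{3}$ ($U{\left(W \right)} = 5 + W 2 W W = 5 + 2 W^{2} W = 5 + 2 W^{3}$)
$\left(U{\left(7 \right)} + f{\left(-10 \right)}\right)^{2} = \left(\left(5 + 2 \cdot 7^{3}\right) + 0\right)^{2} = \left(\left(5 + 2 \cdot 343\right) + 0\right)^{2} = \left(\left(5 + 686\right) + 0\right)^{2} = \left(691 + 0\right)^{2} = 691^{2} = 477481$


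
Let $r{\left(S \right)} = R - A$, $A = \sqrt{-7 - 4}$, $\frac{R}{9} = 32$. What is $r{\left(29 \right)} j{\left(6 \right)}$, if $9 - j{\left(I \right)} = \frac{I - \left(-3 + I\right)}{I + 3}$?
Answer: $2496 - \frac{26 i \sqrt{11}}{3} \approx 2496.0 - 28.744 i$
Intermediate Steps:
$j{\left(I \right)} = 9 - \frac{3}{3 + I}$ ($j{\left(I \right)} = 9 - \frac{I - \left(-3 + I\right)}{I + 3} = 9 - \frac{3}{3 + I}$)
$R = 288$ ($R = 9 \cdot 32 = 288$)
$A = i \sqrt{11}$ ($A = \sqrt{-11} = i \sqrt{11} \approx 3.3166 i$)
$r{\left(S \right)} = 288 - i \sqrt{11}$
$r{\left(29 \right)} j{\left(6 \right)} = \left(288 - i \sqrt{11}\right) \frac{3 \left(8 + 3 \cdot 6\right)}{3 + 6} = \left(288 - i \sqrt{11}\right) \frac{3 \left(8 + 18\right)}{9} = \left(288 - i \sqrt{11}\right) 3 \cdot \frac{1}{9} \cdot 26 = \left(288 - i \sqrt{11}\right) \frac{26}{3} = 2496 - \frac{26 i \sqrt{11}}{3}$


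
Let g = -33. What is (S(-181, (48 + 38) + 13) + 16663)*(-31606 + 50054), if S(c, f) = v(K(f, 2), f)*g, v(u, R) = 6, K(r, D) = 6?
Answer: 303746320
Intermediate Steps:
S(c, f) = -198 (S(c, f) = 6*(-33) = -198)
(S(-181, (48 + 38) + 13) + 16663)*(-31606 + 50054) = (-198 + 16663)*(-31606 + 50054) = 16465*18448 = 303746320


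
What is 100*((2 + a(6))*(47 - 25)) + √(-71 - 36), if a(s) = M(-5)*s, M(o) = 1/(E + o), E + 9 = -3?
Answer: 61600/17 + I*√107 ≈ 3623.5 + 10.344*I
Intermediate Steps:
E = -12 (E = -9 - 3 = -12)
M(o) = 1/(-12 + o)
a(s) = -s/17 (a(s) = s/(-12 - 5) = s/(-17) = -s/17)
100*((2 + a(6))*(47 - 25)) + √(-71 - 36) = 100*((2 - 1/17*6)*(47 - 25)) + √(-71 - 36) = 100*((2 - 6/17)*22) + √(-107) = 100*((28/17)*22) + I*√107 = 100*(616/17) + I*√107 = 61600/17 + I*√107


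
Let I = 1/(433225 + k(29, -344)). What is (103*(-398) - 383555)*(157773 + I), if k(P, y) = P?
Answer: -29020379462487307/433254 ≈ -6.6982e+10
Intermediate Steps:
I = 1/433254 (I = 1/(433225 + 29) = 1/433254 ≈ 2.3081e-6)
(103*(-398) - 383555)*(157773 + I) = (103*(-398) - 383555)*(157773 + 1/433254) = (-40994 - 383555)*(68355783343/433254) = -424549*68355783343/433254 = -29020379462487307/433254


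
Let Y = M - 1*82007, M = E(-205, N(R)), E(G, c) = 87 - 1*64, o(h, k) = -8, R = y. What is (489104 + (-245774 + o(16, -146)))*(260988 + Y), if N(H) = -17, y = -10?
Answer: 43555611288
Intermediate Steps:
R = -10
E(G, c) = 23 (E(G, c) = 87 - 64 = 23)
M = 23
Y = -81984 (Y = 23 - 1*82007 = 23 - 82007 = -81984)
(489104 + (-245774 + o(16, -146)))*(260988 + Y) = (489104 + (-245774 - 8))*(260988 - 81984) = (489104 - 245782)*179004 = 243322*179004 = 43555611288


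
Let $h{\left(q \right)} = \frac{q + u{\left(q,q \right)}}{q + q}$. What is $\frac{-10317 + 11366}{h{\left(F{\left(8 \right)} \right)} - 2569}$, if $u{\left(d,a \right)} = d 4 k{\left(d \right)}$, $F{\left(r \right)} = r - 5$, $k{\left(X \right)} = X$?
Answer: $- \frac{2098}{5125} \approx -0.40937$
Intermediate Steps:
$F{\left(r \right)} = -5 + r$ ($F{\left(r \right)} = r - 5 = -5 + r$)
$u{\left(d,a \right)} = 4 d^{2}$ ($u{\left(d,a \right)} = d 4 d = 4 d d = 4 d^{2}$)
$h{\left(q \right)} = \frac{q + 4 q^{2}}{2 q}$ ($h{\left(q \right)} = \frac{q + 4 q^{2}}{q + q} = \frac{q + 4 q^{2}}{2 q}$)
$\frac{-10317 + 11366}{h{\left(F{\left(8 \right)} \right)} - 2569} = \frac{-10317 + 11366}{\left(\frac{1}{2} + 2 \left(-5 + 8\right)\right) - 2569} = \frac{1049}{\left(\frac{1}{2} + 2 \cdot 3\right) - 2569} = \frac{1049}{\left(\frac{1}{2} + 6\right) - 2569} = \frac{1049}{\frac{13}{2} - 2569} = \frac{1049}{- \frac{5125}{2}} = 1049 \left(- \frac{2}{5125}\right) = - \frac{2098}{5125}$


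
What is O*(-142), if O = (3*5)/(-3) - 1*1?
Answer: 852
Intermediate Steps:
O = -6 (O = 15*(-1/3) - 1 = -5 - 1 = -6)
O*(-142) = -6*(-142) = 852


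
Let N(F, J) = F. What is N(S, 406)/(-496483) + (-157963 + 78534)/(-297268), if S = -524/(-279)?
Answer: 11002250581321/41177193855876 ≈ 0.26719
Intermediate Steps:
S = 524/279 (S = -524*(-1/279) = 524/279 ≈ 1.8781)
N(S, 406)/(-496483) + (-157963 + 78534)/(-297268) = (524/279)/(-496483) + (-157963 + 78534)/(-297268) = (524/279)*(-1/496483) - 79429*(-1/297268) = -524/138518757 + 79429/297268 = 11002250581321/41177193855876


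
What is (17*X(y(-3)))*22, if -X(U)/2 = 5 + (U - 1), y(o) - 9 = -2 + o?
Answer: -5984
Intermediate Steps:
y(o) = 7 + o (y(o) = 9 + (-2 + o) = 7 + o)
X(U) = -8 - 2*U (X(U) = -2*(5 + (U - 1)) = -2*(5 + (-1 + U)) = -2*(4 + U) = -8 - 2*U)
(17*X(y(-3)))*22 = (17*(-8 - 2*(7 - 3)))*22 = (17*(-8 - 2*4))*22 = (17*(-8 - 8))*22 = (17*(-16))*22 = -272*22 = -5984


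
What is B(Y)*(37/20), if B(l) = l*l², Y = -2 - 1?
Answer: -999/20 ≈ -49.950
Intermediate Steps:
Y = -3
B(l) = l³
B(Y)*(37/20) = (-3)³*(37/20) = -999/20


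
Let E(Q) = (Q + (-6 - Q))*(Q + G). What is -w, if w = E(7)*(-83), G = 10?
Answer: -8466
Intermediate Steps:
E(Q) = -60 - 6*Q (E(Q) = (Q + (-6 - Q))*(Q + 10) = -6*(10 + Q) = -60 - 6*Q)
w = 8466 (w = (-60 - 6*7)*(-83) = (-60 - 42)*(-83) = -102*(-83) = 8466)
-w = -1*8466 = -8466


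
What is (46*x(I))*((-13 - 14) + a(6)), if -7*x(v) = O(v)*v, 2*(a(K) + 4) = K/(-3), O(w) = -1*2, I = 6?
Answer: -17664/7 ≈ -2523.4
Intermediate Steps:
O(w) = -2
a(K) = -4 - K/6 (a(K) = -4 + (K/(-3))/2 = -4 + (K*(-1/3))/2 = -4 + (-K/3)/2 = -4 - K/6)
x(v) = 2*v/7 (x(v) = -(-2)*v/7 = 2*v/7)
(46*x(I))*((-13 - 14) + a(6)) = (46*((2/7)*6))*((-13 - 14) + (-4 - 1/6*6)) = (46*(12/7))*(-27 + (-4 - 1)) = 552*(-27 - 5)/7 = (552/7)*(-32) = -17664/7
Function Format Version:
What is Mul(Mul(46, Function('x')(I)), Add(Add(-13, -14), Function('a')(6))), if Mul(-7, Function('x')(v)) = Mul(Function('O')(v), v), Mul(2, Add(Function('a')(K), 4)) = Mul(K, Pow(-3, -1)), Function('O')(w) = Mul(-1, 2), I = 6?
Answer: Rational(-17664, 7) ≈ -2523.4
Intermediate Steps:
Function('O')(w) = -2
Function('a')(K) = Add(-4, Mul(Rational(-1, 6), K)) (Function('a')(K) = Add(-4, Mul(Rational(1, 2), Mul(K, Pow(-3, -1)))) = Add(-4, Mul(Rational(1, 2), Mul(K, Rational(-1, 3)))) = Add(-4, Mul(Rational(1, 2), Mul(Rational(-1, 3), K))) = Add(-4, Mul(Rational(-1, 6), K)))
Function('x')(v) = Mul(Rational(2, 7), v) (Function('x')(v) = Mul(Rational(-1, 7), Mul(-2, v)) = Mul(Rational(2, 7), v))
Mul(Mul(46, Function('x')(I)), Add(Add(-13, -14), Function('a')(6))) = Mul(Mul(46, Mul(Rational(2, 7), 6)), Add(Add(-13, -14), Add(-4, Mul(Rational(-1, 6), 6)))) = Mul(Mul(46, Rational(12, 7)), Add(-27, Add(-4, -1))) = Mul(Rational(552, 7), Add(-27, -5)) = Mul(Rational(552, 7), -32) = Rational(-17664, 7)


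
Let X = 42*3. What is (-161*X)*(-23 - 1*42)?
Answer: 1318590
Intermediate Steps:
X = 126
(-161*X)*(-23 - 1*42) = (-161*126)*(-23 - 1*42) = -20286*(-23 - 42) = -20286*(-65) = 1318590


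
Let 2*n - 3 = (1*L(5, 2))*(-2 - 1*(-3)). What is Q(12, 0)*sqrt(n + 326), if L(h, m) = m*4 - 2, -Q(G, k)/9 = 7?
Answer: -63*sqrt(1322)/2 ≈ -1145.3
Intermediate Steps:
Q(G, k) = -63 (Q(G, k) = -9*7 = -63)
L(h, m) = -2 + 4*m (L(h, m) = 4*m - 2 = -2 + 4*m)
n = 9/2 (n = 3/2 + ((1*(-2 + 4*2))*(-2 - 1*(-3)))/2 = 3/2 + ((1*(-2 + 8))*(-2 + 3))/2 = 3/2 + ((1*6)*1)/2 = 3/2 + (6*1)/2 = 3/2 + (1/2)*6 = 3/2 + 3 = 9/2 ≈ 4.5000)
Q(12, 0)*sqrt(n + 326) = -63*sqrt(9/2 + 326) = -63*sqrt(1322)/2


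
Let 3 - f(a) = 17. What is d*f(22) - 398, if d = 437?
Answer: -6516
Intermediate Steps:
f(a) = -14 (f(a) = 3 - 1*17 = 3 - 17 = -14)
d*f(22) - 398 = 437*(-14) - 398 = -6118 - 398 = -6516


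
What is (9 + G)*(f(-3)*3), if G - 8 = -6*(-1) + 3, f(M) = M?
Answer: -234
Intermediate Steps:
G = 17 (G = 8 + (-6*(-1) + 3) = 8 + (6 + 3) = 8 + 9 = 17)
(9 + G)*(f(-3)*3) = (9 + 17)*(-3*3) = 26*(-9) = -234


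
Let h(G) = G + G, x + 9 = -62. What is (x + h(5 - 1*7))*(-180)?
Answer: 13500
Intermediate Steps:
x = -71 (x = -9 - 62 = -71)
h(G) = 2*G
(x + h(5 - 1*7))*(-180) = (-71 + 2*(5 - 1*7))*(-180) = (-71 + 2*(5 - 7))*(-180) = (-71 + 2*(-2))*(-180) = (-71 - 4)*(-180) = -75*(-180) = 13500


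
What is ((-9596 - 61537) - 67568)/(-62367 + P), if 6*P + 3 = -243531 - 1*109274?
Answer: 416103/363505 ≈ 1.1447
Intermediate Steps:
P = -176404/3 (P = -½ + (-243531 - 1*109274)/6 = -½ + (-243531 - 109274)/6 = -½ + (⅙)*(-352805) = -½ - 352805/6 = -176404/3 ≈ -58801.)
((-9596 - 61537) - 67568)/(-62367 + P) = ((-9596 - 61537) - 67568)/(-62367 - 176404/3) = (-71133 - 67568)/(-363505/3) = -138701*(-3/363505) = 416103/363505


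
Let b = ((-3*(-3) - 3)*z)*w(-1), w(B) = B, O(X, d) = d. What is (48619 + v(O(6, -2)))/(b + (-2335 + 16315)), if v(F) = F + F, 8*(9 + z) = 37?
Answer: 12964/3735 ≈ 3.4710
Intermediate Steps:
z = -35/8 (z = -9 + (⅛)*37 = -9 + 37/8 = -35/8 ≈ -4.3750)
v(F) = 2*F
b = 105/4 (b = ((-3*(-3) - 3)*(-35/8))*(-1) = ((9 - 3)*(-35/8))*(-1) = (6*(-35/8))*(-1) = -105/4*(-1) = 105/4 ≈ 26.250)
(48619 + v(O(6, -2)))/(b + (-2335 + 16315)) = (48619 + 2*(-2))/(105/4 + (-2335 + 16315)) = (48619 - 4)/(105/4 + 13980) = 48615/(56025/4) = 48615*(4/56025) = 12964/3735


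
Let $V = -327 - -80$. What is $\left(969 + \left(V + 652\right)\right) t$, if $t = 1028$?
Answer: $1412472$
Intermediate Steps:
$V = -247$ ($V = -327 + 80 = -247$)
$\left(969 + \left(V + 652\right)\right) t = \left(969 + \left(-247 + 652\right)\right) 1028 = \left(969 + 405\right) 1028 = 1374 \cdot 1028 = 1412472$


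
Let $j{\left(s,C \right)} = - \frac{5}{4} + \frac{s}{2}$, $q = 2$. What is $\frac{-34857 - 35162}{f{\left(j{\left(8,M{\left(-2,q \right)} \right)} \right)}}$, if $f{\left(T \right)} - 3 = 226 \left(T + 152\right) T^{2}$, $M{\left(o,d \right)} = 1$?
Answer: $- \frac{2240608}{8463683} \approx -0.26473$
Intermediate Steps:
$j{\left(s,C \right)} = - \frac{5}{4} + \frac{s}{2}$ ($j{\left(s,C \right)} = \left(-5\right) \frac{1}{4} + s \frac{1}{2} = - \frac{5}{4} + \frac{s}{2}$)
$f{\left(T \right)} = 3 + T^{2} \left(34352 + 226 T\right)$ ($f{\left(T \right)} = 3 + 226 \left(T + 152\right) T^{2} = 3 + 226 \left(152 + T\right) T^{2} = 3 + \left(34352 + 226 T\right) T^{2} = 3 + T^{2} \left(34352 + 226 T\right)$)
$\frac{-34857 - 35162}{f{\left(j{\left(8,M{\left(-2,q \right)} \right)} \right)}} = \frac{-34857 - 35162}{3 + 226 \left(- \frac{5}{4} + \frac{1}{2} \cdot 8\right)^{3} + 34352 \left(- \frac{5}{4} + \frac{1}{2} \cdot 8\right)^{2}} = - \frac{70019}{3 + 226 \left(- \frac{5}{4} + 4\right)^{3} + 34352 \left(- \frac{5}{4} + 4\right)^{2}} = - \frac{70019}{3 + 226 \left(\frac{11}{4}\right)^{3} + 34352 \left(\frac{11}{4}\right)^{2}} = - \frac{70019}{3 + 226 \cdot \frac{1331}{64} + 34352 \cdot \frac{121}{16}} = - \frac{70019}{3 + \frac{150403}{32} + 259787} = - \frac{70019}{\frac{8463683}{32}} = \left(-70019\right) \frac{32}{8463683} = - \frac{2240608}{8463683}$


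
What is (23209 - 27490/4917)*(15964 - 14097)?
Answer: 213008201321/4917 ≈ 4.3321e+7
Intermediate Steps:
(23209 - 27490/4917)*(15964 - 14097) = (23209 - 27490*1/4917)*1867 = (23209 - 27490/4917)*1867 = (114091163/4917)*1867 = 213008201321/4917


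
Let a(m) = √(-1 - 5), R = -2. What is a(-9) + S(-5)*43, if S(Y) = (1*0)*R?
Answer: I*√6 ≈ 2.4495*I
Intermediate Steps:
S(Y) = 0 (S(Y) = (1*0)*(-2) = 0*(-2) = 0)
a(m) = I*√6 (a(m) = √(-6) = I*√6)
a(-9) + S(-5)*43 = I*√6 + 0*43 = I*√6 + 0 = I*√6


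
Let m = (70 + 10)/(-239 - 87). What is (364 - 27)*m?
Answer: -13480/163 ≈ -82.699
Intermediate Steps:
m = -40/163 (m = 80/(-326) = 80*(-1/326) = -40/163 ≈ -0.24540)
(364 - 27)*m = (364 - 27)*(-40/163) = 337*(-40/163) = -13480/163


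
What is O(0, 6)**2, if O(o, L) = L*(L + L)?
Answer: 5184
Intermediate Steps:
O(o, L) = 2*L**2 (O(o, L) = L*(2*L) = 2*L**2)
O(0, 6)**2 = (2*6**2)**2 = (2*36)**2 = 72**2 = 5184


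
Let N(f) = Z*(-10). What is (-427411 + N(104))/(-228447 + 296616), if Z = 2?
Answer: -142477/22723 ≈ -6.2702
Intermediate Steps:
N(f) = -20 (N(f) = 2*(-10) = -20)
(-427411 + N(104))/(-228447 + 296616) = (-427411 - 20)/(-228447 + 296616) = -427431/68169 = -427431*1/68169 = -142477/22723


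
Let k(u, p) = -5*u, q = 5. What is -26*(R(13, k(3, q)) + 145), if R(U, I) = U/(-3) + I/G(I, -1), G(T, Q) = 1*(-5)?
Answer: -11206/3 ≈ -3735.3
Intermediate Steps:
G(T, Q) = -5
R(U, I) = -U/3 - I/5 (R(U, I) = U/(-3) + I/(-5) = U*(-1/3) + I*(-1/5) = -U/3 - I/5)
-26*(R(13, k(3, q)) + 145) = -26*((-1/3*13 - (-1)*3) + 145) = -26*((-13/3 - 1/5*(-15)) + 145) = -26*((-13/3 + 3) + 145) = -26*(-4/3 + 145) = -26*431/3 = -11206/3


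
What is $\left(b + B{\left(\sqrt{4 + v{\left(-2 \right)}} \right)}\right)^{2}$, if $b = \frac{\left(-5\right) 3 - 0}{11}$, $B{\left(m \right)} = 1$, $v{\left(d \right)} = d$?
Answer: $\frac{16}{121} \approx 0.13223$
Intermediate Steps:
$b = - \frac{15}{11}$ ($b = \left(-15 + 0\right) \frac{1}{11} = \left(-15\right) \frac{1}{11} = - \frac{15}{11} \approx -1.3636$)
$\left(b + B{\left(\sqrt{4 + v{\left(-2 \right)}} \right)}\right)^{2} = \left(- \frac{15}{11} + 1\right)^{2} = \left(- \frac{4}{11}\right)^{2} = \frac{16}{121}$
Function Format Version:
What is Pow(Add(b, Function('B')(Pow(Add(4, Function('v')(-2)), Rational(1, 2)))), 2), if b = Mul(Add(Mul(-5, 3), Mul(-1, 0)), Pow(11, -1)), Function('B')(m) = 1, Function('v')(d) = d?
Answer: Rational(16, 121) ≈ 0.13223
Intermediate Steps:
b = Rational(-15, 11) (b = Mul(Add(-15, 0), Rational(1, 11)) = Mul(-15, Rational(1, 11)) = Rational(-15, 11) ≈ -1.3636)
Pow(Add(b, Function('B')(Pow(Add(4, Function('v')(-2)), Rational(1, 2)))), 2) = Pow(Add(Rational(-15, 11), 1), 2) = Pow(Rational(-4, 11), 2) = Rational(16, 121)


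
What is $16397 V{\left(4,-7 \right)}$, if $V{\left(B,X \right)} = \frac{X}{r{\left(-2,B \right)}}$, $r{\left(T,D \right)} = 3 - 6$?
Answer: $\frac{114779}{3} \approx 38260.0$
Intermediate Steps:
$r{\left(T,D \right)} = -3$ ($r{\left(T,D \right)} = 3 - 6 = -3$)
$V{\left(B,X \right)} = - \frac{X}{3}$ ($V{\left(B,X \right)} = \frac{X}{-3} = X \left(- \frac{1}{3}\right) = - \frac{X}{3}$)
$16397 V{\left(4,-7 \right)} = 16397 \left(\left(- \frac{1}{3}\right) \left(-7\right)\right) = 16397 \cdot \frac{7}{3} = \frac{114779}{3}$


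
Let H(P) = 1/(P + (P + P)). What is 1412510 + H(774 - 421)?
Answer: 1495848091/1059 ≈ 1.4125e+6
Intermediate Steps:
H(P) = 1/(3*P) (H(P) = 1/(P + 2*P) = 1/(3*P))
1412510 + H(774 - 421) = 1412510 + 1/(3*(774 - 421)) = 1412510 + (⅓)/353 = 1412510 + (⅓)*(1/353) = 1412510 + 1/1059 = 1495848091/1059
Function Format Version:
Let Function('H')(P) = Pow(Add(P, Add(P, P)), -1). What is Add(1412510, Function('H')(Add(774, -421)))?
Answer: Rational(1495848091, 1059) ≈ 1.4125e+6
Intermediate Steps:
Function('H')(P) = Mul(Rational(1, 3), Pow(P, -1)) (Function('H')(P) = Pow(Add(P, Mul(2, P)), -1) = Pow(Mul(3, P), -1) = Mul(Rational(1, 3), Pow(P, -1)))
Add(1412510, Function('H')(Add(774, -421))) = Add(1412510, Mul(Rational(1, 3), Pow(Add(774, -421), -1))) = Add(1412510, Mul(Rational(1, 3), Pow(353, -1))) = Add(1412510, Mul(Rational(1, 3), Rational(1, 353))) = Add(1412510, Rational(1, 1059)) = Rational(1495848091, 1059)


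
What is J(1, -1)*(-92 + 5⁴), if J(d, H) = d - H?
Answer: 1066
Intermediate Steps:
J(1, -1)*(-92 + 5⁴) = (1 - 1*(-1))*(-92 + 5⁴) = (1 + 1)*(-92 + 625) = 2*533 = 1066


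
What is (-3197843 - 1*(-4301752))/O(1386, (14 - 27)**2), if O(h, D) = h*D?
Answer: 1103909/234234 ≈ 4.7128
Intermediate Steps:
O(h, D) = D*h
(-3197843 - 1*(-4301752))/O(1386, (14 - 27)**2) = (-3197843 - 1*(-4301752))/(((14 - 27)**2*1386)) = (-3197843 + 4301752)/(((-13)**2*1386)) = 1103909/((169*1386)) = 1103909/234234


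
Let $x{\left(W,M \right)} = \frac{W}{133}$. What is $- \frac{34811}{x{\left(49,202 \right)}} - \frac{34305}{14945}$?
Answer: $- \frac{282428504}{2989} \approx -94489.0$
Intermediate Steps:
$x{\left(W,M \right)} = \frac{W}{133}$ ($x{\left(W,M \right)} = W \frac{1}{133} = \frac{W}{133}$)
$- \frac{34811}{x{\left(49,202 \right)}} - \frac{34305}{14945} = - \frac{34811}{\frac{1}{133} \cdot 49} - \frac{34305}{14945} = - \frac{34811}{\frac{7}{19}} - \frac{6861}{2989} = \left(-34811\right) \frac{19}{7} - \frac{6861}{2989} = -94487 - \frac{6861}{2989} = - \frac{282428504}{2989}$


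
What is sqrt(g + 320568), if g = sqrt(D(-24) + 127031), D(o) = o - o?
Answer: sqrt(320568 + sqrt(127031)) ≈ 566.50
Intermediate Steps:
D(o) = 0
g = sqrt(127031) (g = sqrt(0 + 127031) = sqrt(127031) ≈ 356.41)
sqrt(g + 320568) = sqrt(sqrt(127031) + 320568) = sqrt(320568 + sqrt(127031))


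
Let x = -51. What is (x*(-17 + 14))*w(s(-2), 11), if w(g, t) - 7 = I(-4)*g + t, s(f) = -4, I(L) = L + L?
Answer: 7650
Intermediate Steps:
I(L) = 2*L
w(g, t) = 7 + t - 8*g (w(g, t) = 7 + ((2*(-4))*g + t) = 7 + (-8*g + t) = 7 + (t - 8*g) = 7 + t - 8*g)
(x*(-17 + 14))*w(s(-2), 11) = (-51*(-17 + 14))*(7 + 11 - 8*(-4)) = (-51*(-3))*(7 + 11 + 32) = 153*50 = 7650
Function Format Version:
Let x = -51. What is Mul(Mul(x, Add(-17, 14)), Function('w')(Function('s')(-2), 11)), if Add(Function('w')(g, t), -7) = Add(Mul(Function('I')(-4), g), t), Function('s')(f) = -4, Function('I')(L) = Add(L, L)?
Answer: 7650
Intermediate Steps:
Function('I')(L) = Mul(2, L)
Function('w')(g, t) = Add(7, t, Mul(-8, g)) (Function('w')(g, t) = Add(7, Add(Mul(Mul(2, -4), g), t)) = Add(7, Add(Mul(-8, g), t)) = Add(7, Add(t, Mul(-8, g))) = Add(7, t, Mul(-8, g)))
Mul(Mul(x, Add(-17, 14)), Function('w')(Function('s')(-2), 11)) = Mul(Mul(-51, Add(-17, 14)), Add(7, 11, Mul(-8, -4))) = Mul(Mul(-51, -3), Add(7, 11, 32)) = Mul(153, 50) = 7650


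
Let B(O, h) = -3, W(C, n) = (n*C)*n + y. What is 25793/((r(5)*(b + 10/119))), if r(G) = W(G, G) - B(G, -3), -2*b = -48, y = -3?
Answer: 3069367/358250 ≈ 8.5677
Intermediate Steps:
b = 24 (b = -½*(-48) = 24)
W(C, n) = -3 + C*n² (W(C, n) = (n*C)*n - 3 = (C*n)*n - 3 = C*n² - 3 = -3 + C*n²)
r(G) = G³ (r(G) = (-3 + G*G²) - 1*(-3) = (-3 + G³) + 3 = G³)
25793/((r(5)*(b + 10/119))) = 25793/((5³*(24 + 10/119))) = 25793/((125*(24 + 10*(1/119)))) = 25793/((125*(24 + 10/119))) = 25793/((125*(2866/119))) = 25793/(358250/119) = 25793*(119/358250) = 3069367/358250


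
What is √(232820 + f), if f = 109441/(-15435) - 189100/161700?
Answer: √15218257398190/8085 ≈ 482.51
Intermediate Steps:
f = -1402406/169785 (f = 109441*(-1/15435) - 189100*1/161700 = -109441/15435 - 1891/1617 = -1402406/169785 ≈ -8.2599)
√(232820 + f) = √(232820 - 1402406/169785) = √(39527941294/169785) = √15218257398190/8085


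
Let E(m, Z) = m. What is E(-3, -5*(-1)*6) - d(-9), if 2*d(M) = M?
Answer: 3/2 ≈ 1.5000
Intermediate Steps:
d(M) = M/2
E(-3, -5*(-1)*6) - d(-9) = -3 - (-9)/2 = -3 - 1*(-9/2) = -3 + 9/2 = 3/2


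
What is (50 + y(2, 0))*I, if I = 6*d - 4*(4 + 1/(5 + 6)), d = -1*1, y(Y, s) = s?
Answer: -12300/11 ≈ -1118.2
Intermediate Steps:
d = -1
I = -246/11 (I = 6*(-1) - 4*(4 + 1/(5 + 6)) = -6 - 4*(4 + 1/11) = -6 - 4*45/11 = -6 - 180/11 = -246/11 ≈ -22.364)
(50 + y(2, 0))*I = (50 + 0)*(-246/11) = 50*(-246/11) = -12300/11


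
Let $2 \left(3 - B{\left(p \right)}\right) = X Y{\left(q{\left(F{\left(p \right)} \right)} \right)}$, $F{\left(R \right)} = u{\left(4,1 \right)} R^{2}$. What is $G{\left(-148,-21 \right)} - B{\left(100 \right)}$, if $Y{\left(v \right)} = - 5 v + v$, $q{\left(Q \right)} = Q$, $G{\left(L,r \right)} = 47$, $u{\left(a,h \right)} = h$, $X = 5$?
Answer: $-99956$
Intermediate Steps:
$F{\left(R \right)} = R^{2}$ ($F{\left(R \right)} = 1 R^{2} = R^{2}$)
$Y{\left(v \right)} = - 4 v$
$B{\left(p \right)} = 3 + 10 p^{2}$ ($B{\left(p \right)} = 3 - \frac{5 \left(- 4 p^{2}\right)}{2} = 3 - \frac{\left(-20\right) p^{2}}{2} = 3 + 10 p^{2}$)
$G{\left(-148,-21 \right)} - B{\left(100 \right)} = 47 - \left(3 + 10 \cdot 100^{2}\right) = 47 - \left(3 + 10 \cdot 10000\right) = 47 - \left(3 + 100000\right) = 47 - 100003 = -99956$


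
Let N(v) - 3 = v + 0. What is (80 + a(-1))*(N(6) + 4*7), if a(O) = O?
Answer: 2923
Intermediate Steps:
N(v) = 3 + v (N(v) = 3 + (v + 0) = 3 + v)
(80 + a(-1))*(N(6) + 4*7) = (80 - 1)*((3 + 6) + 4*7) = 79*(9 + 28) = 79*37 = 2923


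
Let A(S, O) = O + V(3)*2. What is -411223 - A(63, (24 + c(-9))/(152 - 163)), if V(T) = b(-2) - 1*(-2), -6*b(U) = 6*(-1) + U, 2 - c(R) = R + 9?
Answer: -13570501/33 ≈ -4.1123e+5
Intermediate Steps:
c(R) = -7 - R (c(R) = 2 - (R + 9) = 2 - (9 + R) = 2 + (-9 - R) = -7 - R)
b(U) = 1 - U/6 (b(U) = -(6*(-1) + U)/6 = -(-6 + U)/6 = 1 - U/6)
V(T) = 10/3 (V(T) = (1 - ⅙*(-2)) - 1*(-2) = (1 + ⅓) + 2 = 4/3 + 2 = 10/3)
A(S, O) = 20/3 + O (A(S, O) = O + (10/3)*2 = O + 20/3 = 20/3 + O)
-411223 - A(63, (24 + c(-9))/(152 - 163)) = -411223 - (20/3 + (24 + (-7 - 1*(-9)))/(152 - 163)) = -411223 - (20/3 + (24 + (-7 + 9))/(-11)) = -411223 - (20/3 + (24 + 2)*(-1/11)) = -411223 - (20/3 + 26*(-1/11)) = -411223 - (20/3 - 26/11) = -411223 - 1*142/33 = -411223 - 142/33 = -13570501/33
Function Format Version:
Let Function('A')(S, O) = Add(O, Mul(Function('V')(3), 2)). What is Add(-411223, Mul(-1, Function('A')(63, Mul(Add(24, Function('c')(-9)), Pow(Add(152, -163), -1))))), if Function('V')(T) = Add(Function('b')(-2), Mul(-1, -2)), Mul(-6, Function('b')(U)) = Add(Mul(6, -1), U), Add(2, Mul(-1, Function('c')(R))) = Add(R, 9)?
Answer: Rational(-13570501, 33) ≈ -4.1123e+5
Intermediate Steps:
Function('c')(R) = Add(-7, Mul(-1, R)) (Function('c')(R) = Add(2, Mul(-1, Add(R, 9))) = Add(2, Mul(-1, Add(9, R))) = Add(2, Add(-9, Mul(-1, R))) = Add(-7, Mul(-1, R)))
Function('b')(U) = Add(1, Mul(Rational(-1, 6), U)) (Function('b')(U) = Mul(Rational(-1, 6), Add(Mul(6, -1), U)) = Mul(Rational(-1, 6), Add(-6, U)) = Add(1, Mul(Rational(-1, 6), U)))
Function('V')(T) = Rational(10, 3) (Function('V')(T) = Add(Add(1, Mul(Rational(-1, 6), -2)), Mul(-1, -2)) = Add(Add(1, Rational(1, 3)), 2) = Add(Rational(4, 3), 2) = Rational(10, 3))
Function('A')(S, O) = Add(Rational(20, 3), O) (Function('A')(S, O) = Add(O, Mul(Rational(10, 3), 2)) = Add(O, Rational(20, 3)) = Add(Rational(20, 3), O))
Add(-411223, Mul(-1, Function('A')(63, Mul(Add(24, Function('c')(-9)), Pow(Add(152, -163), -1))))) = Add(-411223, Mul(-1, Add(Rational(20, 3), Mul(Add(24, Add(-7, Mul(-1, -9))), Pow(Add(152, -163), -1))))) = Add(-411223, Mul(-1, Add(Rational(20, 3), Mul(Add(24, Add(-7, 9)), Pow(-11, -1))))) = Add(-411223, Mul(-1, Add(Rational(20, 3), Mul(Add(24, 2), Rational(-1, 11))))) = Add(-411223, Mul(-1, Add(Rational(20, 3), Mul(26, Rational(-1, 11))))) = Add(-411223, Mul(-1, Add(Rational(20, 3), Rational(-26, 11)))) = Add(-411223, Mul(-1, Rational(142, 33))) = Add(-411223, Rational(-142, 33)) = Rational(-13570501, 33)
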